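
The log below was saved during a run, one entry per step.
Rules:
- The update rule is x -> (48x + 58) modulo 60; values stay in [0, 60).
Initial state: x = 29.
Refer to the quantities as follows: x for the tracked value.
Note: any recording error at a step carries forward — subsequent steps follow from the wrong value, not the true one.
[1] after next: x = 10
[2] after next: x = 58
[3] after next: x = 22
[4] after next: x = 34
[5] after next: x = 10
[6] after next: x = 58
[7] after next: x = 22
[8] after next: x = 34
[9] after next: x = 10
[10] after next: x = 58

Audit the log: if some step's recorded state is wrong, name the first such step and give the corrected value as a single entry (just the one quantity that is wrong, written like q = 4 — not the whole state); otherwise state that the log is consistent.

no error

Step 1: x = (48*29 + 58) mod 60 = 10 — agrees with the log.
Step 2: x = (48*10 + 58) mod 60 = 58 — confirmed correct.
Step 3: x = (48*58 + 58) mod 60 = 22 — agrees with the log.
Step 4: x = (48*22 + 58) mod 60 = 34 — checks out.
Step 5: x = (48*34 + 58) mod 60 = 10 — confirmed correct.
Step 6: x = (48*10 + 58) mod 60 = 58 — matches.
Step 7: x = (48*58 + 58) mod 60 = 22 — exactly as logged.
Step 8: x = (48*22 + 58) mod 60 = 34 — no discrepancy.
Step 9: x = (48*34 + 58) mod 60 = 10 — exactly as logged.
Step 10: x = (48*10 + 58) mod 60 = 58 — verified.
Nothing is out of place; the run is error-free.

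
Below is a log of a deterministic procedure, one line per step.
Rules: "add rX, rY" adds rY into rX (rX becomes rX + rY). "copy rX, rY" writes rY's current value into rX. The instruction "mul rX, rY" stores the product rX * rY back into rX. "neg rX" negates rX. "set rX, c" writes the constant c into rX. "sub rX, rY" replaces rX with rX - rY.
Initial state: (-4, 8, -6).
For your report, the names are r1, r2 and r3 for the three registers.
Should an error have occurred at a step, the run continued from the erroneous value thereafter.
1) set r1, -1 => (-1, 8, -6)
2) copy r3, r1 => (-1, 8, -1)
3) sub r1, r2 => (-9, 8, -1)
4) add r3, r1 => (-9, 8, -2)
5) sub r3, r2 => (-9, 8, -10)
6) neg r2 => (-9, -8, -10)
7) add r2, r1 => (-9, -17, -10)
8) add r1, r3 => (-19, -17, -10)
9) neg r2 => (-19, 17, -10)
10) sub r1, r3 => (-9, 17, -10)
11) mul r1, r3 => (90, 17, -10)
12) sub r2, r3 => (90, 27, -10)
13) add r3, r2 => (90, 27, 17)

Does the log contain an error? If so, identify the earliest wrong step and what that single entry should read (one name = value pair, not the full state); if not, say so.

Recomputing the run from the initial state:
step 1: r1 = -1, r2 = 8, r3 = -6
step 2: r1 = -1, r2 = 8, r3 = -1
step 3: r1 = -9, r2 = 8, r3 = -1
step 4: r1 = -9, r2 = 8, r3 = -10
step 5: r1 = -9, r2 = 8, r3 = -18
step 6: r1 = -9, r2 = -8, r3 = -18
step 7: r1 = -9, r2 = -17, r3 = -18
step 8: r1 = -27, r2 = -17, r3 = -18
step 9: r1 = -27, r2 = 17, r3 = -18
step 10: r1 = -9, r2 = 17, r3 = -18
step 11: r1 = 162, r2 = 17, r3 = -18
step 12: r1 = 162, r2 = 35, r3 = -18
step 13: r1 = 162, r2 = 35, r3 = 17
The first disagreement with the log is at step 4, where the value should be r3 = -10.

step 4, r3 = -10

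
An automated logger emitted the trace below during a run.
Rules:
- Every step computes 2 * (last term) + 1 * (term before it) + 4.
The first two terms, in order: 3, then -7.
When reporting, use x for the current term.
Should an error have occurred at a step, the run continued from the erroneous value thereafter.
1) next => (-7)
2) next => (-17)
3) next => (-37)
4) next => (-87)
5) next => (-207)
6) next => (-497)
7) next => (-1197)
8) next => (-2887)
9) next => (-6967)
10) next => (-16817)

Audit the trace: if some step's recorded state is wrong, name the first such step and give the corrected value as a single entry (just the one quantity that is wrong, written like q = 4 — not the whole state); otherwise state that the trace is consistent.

no error

1. x = 2*(-7) + (1)*(3) + (4) = -7 (agrees with the trace)
2. x = 2*(-7) + (1)*(-7) + (4) = -17 (consistent with the trace)
3. x = 2*(-17) + (1)*(-7) + (4) = -37 (in agreement)
4. x = 2*(-37) + (1)*(-17) + (4) = -87 (agrees with the trace)
5. x = 2*(-87) + (1)*(-37) + (4) = -207 (verified)
6. x = 2*(-207) + (1)*(-87) + (4) = -497 (consistent with the trace)
7. x = 2*(-497) + (1)*(-207) + (4) = -1197 (agrees with the trace)
8. x = 2*(-1197) + (1)*(-497) + (4) = -2887 (no discrepancy)
9. x = 2*(-2887) + (1)*(-1197) + (4) = -6967 (agrees with the trace)
10. x = 2*(-6967) + (1)*(-2887) + (4) = -16817 (checks out)
Every step is consistent.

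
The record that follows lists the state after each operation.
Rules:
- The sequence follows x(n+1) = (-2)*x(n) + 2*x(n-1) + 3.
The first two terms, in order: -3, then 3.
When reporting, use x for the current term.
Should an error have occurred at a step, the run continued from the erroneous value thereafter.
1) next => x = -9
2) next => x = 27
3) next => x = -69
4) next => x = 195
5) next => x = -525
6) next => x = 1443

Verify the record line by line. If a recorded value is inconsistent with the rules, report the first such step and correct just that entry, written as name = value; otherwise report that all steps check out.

no error

step 1: x = -2*(3) + (2)*(-3) + (3) = -9 -> confirmed correct
step 2: x = -2*(-9) + (2)*(3) + (3) = 27 -> exactly as logged
step 3: x = -2*(27) + (2)*(-9) + (3) = -69 -> agrees with the record
step 4: x = -2*(-69) + (2)*(27) + (3) = 195 -> checks out
step 5: x = -2*(195) + (2)*(-69) + (3) = -525 -> in agreement
step 6: x = -2*(-525) + (2)*(195) + (3) = 1443 -> confirmed correct
The recomputation confirms every line.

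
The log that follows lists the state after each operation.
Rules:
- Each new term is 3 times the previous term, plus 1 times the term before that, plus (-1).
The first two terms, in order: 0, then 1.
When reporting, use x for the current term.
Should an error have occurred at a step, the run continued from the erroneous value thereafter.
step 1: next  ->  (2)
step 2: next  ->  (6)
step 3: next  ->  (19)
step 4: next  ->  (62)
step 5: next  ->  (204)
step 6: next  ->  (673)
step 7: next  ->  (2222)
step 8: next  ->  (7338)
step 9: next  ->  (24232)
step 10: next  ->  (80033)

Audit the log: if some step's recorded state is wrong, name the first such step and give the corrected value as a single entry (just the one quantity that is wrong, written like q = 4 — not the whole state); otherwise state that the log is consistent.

step 9, x = 24235

step 1: x = 3*(1) + (1)*(0) + (-1) = 2 -> matches
step 2: x = 3*(2) + (1)*(1) + (-1) = 6 -> agrees with the log
step 3: x = 3*(6) + (1)*(2) + (-1) = 19 -> consistent with the log
step 4: x = 3*(19) + (1)*(6) + (-1) = 62 -> agrees with the log
step 5: x = 3*(62) + (1)*(19) + (-1) = 204 -> agrees with the log
step 6: x = 3*(204) + (1)*(62) + (-1) = 673 -> no discrepancy
step 7: x = 3*(673) + (1)*(204) + (-1) = 2222 -> same as recorded
step 8: x = 3*(2222) + (1)*(673) + (-1) = 7338 -> consistent with the log
step 9: x = 3*(7338) + (1)*(2222) + (-1) = 24235 -> this is not what the log shows
That makes step 9 the first incorrect line — x = 24235 is what it should show.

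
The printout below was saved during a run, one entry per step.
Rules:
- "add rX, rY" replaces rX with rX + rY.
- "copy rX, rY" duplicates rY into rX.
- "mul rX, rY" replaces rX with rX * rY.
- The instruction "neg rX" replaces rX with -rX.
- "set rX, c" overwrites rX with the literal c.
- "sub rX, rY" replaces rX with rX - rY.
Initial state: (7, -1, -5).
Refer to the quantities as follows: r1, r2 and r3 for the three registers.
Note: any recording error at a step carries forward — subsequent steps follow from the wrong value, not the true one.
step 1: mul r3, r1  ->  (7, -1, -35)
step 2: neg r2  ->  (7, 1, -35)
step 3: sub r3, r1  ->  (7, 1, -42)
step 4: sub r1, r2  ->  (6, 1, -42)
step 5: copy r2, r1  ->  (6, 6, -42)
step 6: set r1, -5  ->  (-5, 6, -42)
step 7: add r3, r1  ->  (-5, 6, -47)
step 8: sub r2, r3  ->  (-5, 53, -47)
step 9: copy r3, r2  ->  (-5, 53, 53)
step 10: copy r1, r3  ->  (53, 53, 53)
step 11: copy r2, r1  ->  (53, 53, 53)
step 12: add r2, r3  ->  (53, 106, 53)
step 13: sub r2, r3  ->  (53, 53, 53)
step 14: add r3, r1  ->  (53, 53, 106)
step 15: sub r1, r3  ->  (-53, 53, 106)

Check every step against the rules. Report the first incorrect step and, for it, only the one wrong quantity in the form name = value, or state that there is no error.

Recomputing the run from the initial state:
step 1: r1 = 7, r2 = -1, r3 = -35
step 2: r1 = 7, r2 = 1, r3 = -35
step 3: r1 = 7, r2 = 1, r3 = -42
step 4: r1 = 6, r2 = 1, r3 = -42
step 5: r1 = 6, r2 = 6, r3 = -42
step 6: r1 = -5, r2 = 6, r3 = -42
step 7: r1 = -5, r2 = 6, r3 = -47
step 8: r1 = -5, r2 = 53, r3 = -47
step 9: r1 = -5, r2 = 53, r3 = 53
step 10: r1 = 53, r2 = 53, r3 = 53
step 11: r1 = 53, r2 = 53, r3 = 53
step 12: r1 = 53, r2 = 106, r3 = 53
step 13: r1 = 53, r2 = 53, r3 = 53
step 14: r1 = 53, r2 = 53, r3 = 106
step 15: r1 = -53, r2 = 53, r3 = 106
This matches the printout at every step.

no error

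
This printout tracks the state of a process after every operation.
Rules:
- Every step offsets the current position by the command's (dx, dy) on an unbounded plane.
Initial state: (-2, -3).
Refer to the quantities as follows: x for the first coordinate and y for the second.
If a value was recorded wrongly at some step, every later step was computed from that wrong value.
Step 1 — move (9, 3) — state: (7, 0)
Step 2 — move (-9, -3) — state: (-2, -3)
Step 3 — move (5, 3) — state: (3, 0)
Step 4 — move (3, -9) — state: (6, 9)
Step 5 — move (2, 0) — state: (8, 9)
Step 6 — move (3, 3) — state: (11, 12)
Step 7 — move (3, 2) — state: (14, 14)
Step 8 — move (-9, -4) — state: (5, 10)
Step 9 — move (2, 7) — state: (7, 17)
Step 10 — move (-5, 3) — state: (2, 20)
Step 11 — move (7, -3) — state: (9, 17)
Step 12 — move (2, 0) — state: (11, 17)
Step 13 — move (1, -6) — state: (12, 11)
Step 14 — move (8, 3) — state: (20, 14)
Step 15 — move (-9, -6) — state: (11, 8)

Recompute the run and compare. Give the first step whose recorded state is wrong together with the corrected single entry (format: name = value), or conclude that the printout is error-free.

step 4, y = -9

Recomputing the run from the initial state:
step 1: x = 7, y = 0
step 2: x = -2, y = -3
step 3: x = 3, y = 0
step 4: x = 6, y = -9
step 5: x = 8, y = -9
step 6: x = 11, y = -6
step 7: x = 14, y = -4
step 8: x = 5, y = -8
step 9: x = 7, y = -1
step 10: x = 2, y = 2
step 11: x = 9, y = -1
step 12: x = 11, y = -1
step 13: x = 12, y = -7
step 14: x = 20, y = -4
step 15: x = 11, y = -10
The first disagreement with the printout is at step 4, where the value should be y = -9.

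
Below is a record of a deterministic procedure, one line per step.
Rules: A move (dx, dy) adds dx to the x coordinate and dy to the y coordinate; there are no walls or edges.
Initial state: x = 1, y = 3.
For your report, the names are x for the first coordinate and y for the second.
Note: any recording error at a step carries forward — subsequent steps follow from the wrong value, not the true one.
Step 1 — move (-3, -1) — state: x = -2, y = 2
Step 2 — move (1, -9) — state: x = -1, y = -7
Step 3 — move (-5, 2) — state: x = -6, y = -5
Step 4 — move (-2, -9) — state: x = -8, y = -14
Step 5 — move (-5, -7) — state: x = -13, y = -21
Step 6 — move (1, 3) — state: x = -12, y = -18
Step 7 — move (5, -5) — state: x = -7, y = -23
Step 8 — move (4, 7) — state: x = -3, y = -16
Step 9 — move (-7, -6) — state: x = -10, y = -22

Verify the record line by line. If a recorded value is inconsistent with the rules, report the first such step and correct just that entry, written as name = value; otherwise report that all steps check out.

1. x = 1 + (-3) = -2, y = 3 + (-1) = 2 (in agreement)
2. x = -2 + (1) = -1, y = 2 + (-9) = -7 (confirmed correct)
3. x = -1 + (-5) = -6, y = -7 + (2) = -5 (in agreement)
4. x = -6 + (-2) = -8, y = -5 + (-9) = -14 (agrees with the record)
5. x = -8 + (-5) = -13, y = -14 + (-7) = -21 (no discrepancy)
6. x = -13 + (1) = -12, y = -21 + (3) = -18 (no discrepancy)
7. x = -12 + (5) = -7, y = -18 + (-5) = -23 (agrees with the record)
8. x = -7 + (4) = -3, y = -23 + (7) = -16 (verified)
9. x = -3 + (-7) = -10, y = -16 + (-6) = -22 (verified)
Each recorded entry agrees with the recomputation.

no error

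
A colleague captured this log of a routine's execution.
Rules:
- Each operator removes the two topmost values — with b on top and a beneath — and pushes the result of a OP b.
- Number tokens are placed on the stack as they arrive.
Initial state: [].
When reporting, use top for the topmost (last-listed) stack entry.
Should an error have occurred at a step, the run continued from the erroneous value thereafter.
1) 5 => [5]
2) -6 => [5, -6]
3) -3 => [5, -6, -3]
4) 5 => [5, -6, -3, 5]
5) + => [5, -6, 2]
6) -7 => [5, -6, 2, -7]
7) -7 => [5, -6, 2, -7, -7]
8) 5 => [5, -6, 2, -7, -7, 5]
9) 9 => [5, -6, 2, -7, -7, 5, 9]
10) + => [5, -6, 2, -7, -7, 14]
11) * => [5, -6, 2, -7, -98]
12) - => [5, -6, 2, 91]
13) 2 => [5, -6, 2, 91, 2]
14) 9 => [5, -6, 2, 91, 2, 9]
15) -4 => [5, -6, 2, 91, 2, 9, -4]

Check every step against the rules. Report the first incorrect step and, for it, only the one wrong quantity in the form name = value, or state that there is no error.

no error

Recomputing the run from the initial state:
step 1: [5]
step 2: [5, -6]
step 3: [5, -6, -3]
step 4: [5, -6, -3, 5]
step 5: [5, -6, 2]
step 6: [5, -6, 2, -7]
step 7: [5, -6, 2, -7, -7]
step 8: [5, -6, 2, -7, -7, 5]
step 9: [5, -6, 2, -7, -7, 5, 9]
step 10: [5, -6, 2, -7, -7, 14]
step 11: [5, -6, 2, -7, -98]
step 12: [5, -6, 2, 91]
step 13: [5, -6, 2, 91, 2]
step 14: [5, -6, 2, 91, 2, 9]
step 15: [5, -6, 2, 91, 2, 9, -4]
This matches the log at every step.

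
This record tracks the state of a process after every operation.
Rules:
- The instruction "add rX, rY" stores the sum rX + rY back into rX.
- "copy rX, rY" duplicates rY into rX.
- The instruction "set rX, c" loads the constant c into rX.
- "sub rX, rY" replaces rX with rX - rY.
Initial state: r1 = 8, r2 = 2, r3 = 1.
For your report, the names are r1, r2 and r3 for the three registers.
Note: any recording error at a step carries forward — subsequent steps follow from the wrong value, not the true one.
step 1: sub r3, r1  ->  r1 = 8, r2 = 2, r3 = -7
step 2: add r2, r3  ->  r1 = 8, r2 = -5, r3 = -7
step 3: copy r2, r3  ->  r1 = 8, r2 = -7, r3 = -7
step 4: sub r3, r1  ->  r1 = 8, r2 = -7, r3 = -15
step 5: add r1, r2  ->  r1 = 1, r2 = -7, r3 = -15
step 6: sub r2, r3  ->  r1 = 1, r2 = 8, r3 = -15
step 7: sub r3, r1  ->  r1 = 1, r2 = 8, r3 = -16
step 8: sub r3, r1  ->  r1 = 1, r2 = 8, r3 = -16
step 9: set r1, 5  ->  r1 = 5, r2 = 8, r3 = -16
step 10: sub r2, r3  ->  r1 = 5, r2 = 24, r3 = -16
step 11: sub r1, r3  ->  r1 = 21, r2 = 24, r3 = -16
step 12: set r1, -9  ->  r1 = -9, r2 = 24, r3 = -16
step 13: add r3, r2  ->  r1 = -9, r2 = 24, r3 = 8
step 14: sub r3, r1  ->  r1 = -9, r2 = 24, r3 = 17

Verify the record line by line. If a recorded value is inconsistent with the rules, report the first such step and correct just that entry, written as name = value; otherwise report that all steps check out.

step 8, r3 = -17

1. r3 = 1 - 8 = -7 (confirmed correct)
2. r2 = 2 + -7 = -5 (consistent with the record)
3. r2 = -7 (confirmed correct)
4. r3 = -7 - 8 = -15 (agrees with the record)
5. r1 = 8 + -7 = 1 (consistent with the record)
6. r2 = -7 - -15 = 8 (exactly as logged)
7. r3 = -15 - 1 = -16 (matches)
8. r3 = -16 - 1 = -17 (first mismatch against the record)
The audit stops at step 8: the recorded entry is wrong and should be r3 = -17.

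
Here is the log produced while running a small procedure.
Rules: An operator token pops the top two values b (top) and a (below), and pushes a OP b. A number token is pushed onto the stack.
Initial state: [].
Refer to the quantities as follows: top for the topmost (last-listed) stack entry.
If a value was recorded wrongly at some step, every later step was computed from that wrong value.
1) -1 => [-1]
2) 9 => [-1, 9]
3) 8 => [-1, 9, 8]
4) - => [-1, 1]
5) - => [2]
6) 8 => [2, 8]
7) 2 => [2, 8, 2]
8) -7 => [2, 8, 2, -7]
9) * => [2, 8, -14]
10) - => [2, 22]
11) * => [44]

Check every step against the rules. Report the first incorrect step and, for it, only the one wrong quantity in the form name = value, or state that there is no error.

Recomputing the run from the initial state:
step 1: [-1]
step 2: [-1, 9]
step 3: [-1, 9, 8]
step 4: [-1, 1]
step 5: [-2]
step 6: [-2, 8]
step 7: [-2, 8, 2]
step 8: [-2, 8, 2, -7]
step 9: [-2, 8, -14]
step 10: [-2, 22]
step 11: [-44]
The first disagreement with the log is at step 5, where the value should be top = -2.

step 5, top = -2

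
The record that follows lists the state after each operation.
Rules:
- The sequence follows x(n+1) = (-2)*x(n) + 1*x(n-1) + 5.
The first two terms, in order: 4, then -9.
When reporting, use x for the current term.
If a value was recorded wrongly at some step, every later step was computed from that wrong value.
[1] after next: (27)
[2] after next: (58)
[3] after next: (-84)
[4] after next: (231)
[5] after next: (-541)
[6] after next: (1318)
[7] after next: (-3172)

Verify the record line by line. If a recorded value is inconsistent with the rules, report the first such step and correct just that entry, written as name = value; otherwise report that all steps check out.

Step 1: x = -2*(-9) + (1)*(4) + (5) = 27 — checks out.
Step 2: x = -2*(27) + (1)*(-9) + (5) = -58 — not what was recorded.
First deviation found at step 2; the corrected entry is x = -58.

step 2, x = -58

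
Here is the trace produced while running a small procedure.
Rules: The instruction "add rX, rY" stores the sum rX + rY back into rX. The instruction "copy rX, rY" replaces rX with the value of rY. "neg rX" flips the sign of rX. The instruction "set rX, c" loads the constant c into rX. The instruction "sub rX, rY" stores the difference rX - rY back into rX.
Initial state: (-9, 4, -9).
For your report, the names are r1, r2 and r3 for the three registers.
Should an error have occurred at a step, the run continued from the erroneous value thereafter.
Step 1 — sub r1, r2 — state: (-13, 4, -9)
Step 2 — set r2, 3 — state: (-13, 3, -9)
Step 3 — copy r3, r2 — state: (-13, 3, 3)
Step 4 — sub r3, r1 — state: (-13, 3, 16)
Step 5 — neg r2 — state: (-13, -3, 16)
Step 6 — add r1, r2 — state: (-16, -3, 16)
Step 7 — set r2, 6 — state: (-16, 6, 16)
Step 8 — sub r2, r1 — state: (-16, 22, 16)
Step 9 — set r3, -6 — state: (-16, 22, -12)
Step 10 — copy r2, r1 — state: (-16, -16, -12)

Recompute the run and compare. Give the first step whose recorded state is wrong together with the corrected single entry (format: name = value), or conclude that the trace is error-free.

step 9, r3 = -6

Recomputing the run from the initial state:
step 1: r1 = -13, r2 = 4, r3 = -9
step 2: r1 = -13, r2 = 3, r3 = -9
step 3: r1 = -13, r2 = 3, r3 = 3
step 4: r1 = -13, r2 = 3, r3 = 16
step 5: r1 = -13, r2 = -3, r3 = 16
step 6: r1 = -16, r2 = -3, r3 = 16
step 7: r1 = -16, r2 = 6, r3 = 16
step 8: r1 = -16, r2 = 22, r3 = 16
step 9: r1 = -16, r2 = 22, r3 = -6
step 10: r1 = -16, r2 = -16, r3 = -6
The first disagreement with the trace is at step 9, where the value should be r3 = -6.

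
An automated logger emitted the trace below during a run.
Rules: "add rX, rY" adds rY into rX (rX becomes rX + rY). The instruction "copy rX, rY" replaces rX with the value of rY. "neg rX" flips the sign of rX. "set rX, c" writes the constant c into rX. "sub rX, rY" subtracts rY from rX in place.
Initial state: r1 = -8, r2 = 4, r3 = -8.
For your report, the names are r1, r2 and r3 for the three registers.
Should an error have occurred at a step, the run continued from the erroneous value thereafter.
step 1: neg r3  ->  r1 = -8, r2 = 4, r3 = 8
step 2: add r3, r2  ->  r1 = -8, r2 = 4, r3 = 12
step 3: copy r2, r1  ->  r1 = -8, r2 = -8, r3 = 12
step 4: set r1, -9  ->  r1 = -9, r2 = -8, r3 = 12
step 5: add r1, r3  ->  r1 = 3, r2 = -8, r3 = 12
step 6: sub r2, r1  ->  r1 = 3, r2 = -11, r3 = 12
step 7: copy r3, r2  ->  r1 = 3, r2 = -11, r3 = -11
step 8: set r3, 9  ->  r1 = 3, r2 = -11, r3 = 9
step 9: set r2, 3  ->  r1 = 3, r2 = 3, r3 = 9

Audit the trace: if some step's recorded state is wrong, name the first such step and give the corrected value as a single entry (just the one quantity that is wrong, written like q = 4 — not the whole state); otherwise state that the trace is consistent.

Recomputing the run from the initial state:
step 1: r1 = -8, r2 = 4, r3 = 8
step 2: r1 = -8, r2 = 4, r3 = 12
step 3: r1 = -8, r2 = -8, r3 = 12
step 4: r1 = -9, r2 = -8, r3 = 12
step 5: r1 = 3, r2 = -8, r3 = 12
step 6: r1 = 3, r2 = -11, r3 = 12
step 7: r1 = 3, r2 = -11, r3 = -11
step 8: r1 = 3, r2 = -11, r3 = 9
step 9: r1 = 3, r2 = 3, r3 = 9
This matches the trace at every step.

no error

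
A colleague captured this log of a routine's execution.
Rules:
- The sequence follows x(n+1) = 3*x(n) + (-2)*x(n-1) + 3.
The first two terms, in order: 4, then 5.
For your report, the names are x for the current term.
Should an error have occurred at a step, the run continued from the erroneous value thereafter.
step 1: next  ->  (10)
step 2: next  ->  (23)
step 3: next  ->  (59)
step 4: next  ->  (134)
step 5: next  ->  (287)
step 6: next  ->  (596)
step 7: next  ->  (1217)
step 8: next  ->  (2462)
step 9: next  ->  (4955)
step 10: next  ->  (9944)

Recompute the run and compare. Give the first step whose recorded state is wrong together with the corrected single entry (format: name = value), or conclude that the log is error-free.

Recomputing the run from the initial state:
step 1: x = 10
step 2: x = 23
step 3: x = 52
step 4: x = 113
step 5: x = 238
step 6: x = 491
step 7: x = 1000
step 8: x = 2021
step 9: x = 4066
step 10: x = 8159
The first disagreement with the log is at step 3, where the value should be x = 52.

step 3, x = 52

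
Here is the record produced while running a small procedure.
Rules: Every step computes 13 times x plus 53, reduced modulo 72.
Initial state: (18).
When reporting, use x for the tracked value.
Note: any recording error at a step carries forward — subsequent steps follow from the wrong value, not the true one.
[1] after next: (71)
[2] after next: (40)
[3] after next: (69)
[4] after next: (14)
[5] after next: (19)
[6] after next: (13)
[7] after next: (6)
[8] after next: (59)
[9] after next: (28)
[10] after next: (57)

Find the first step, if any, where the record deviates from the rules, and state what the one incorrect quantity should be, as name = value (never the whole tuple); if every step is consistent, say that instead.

step 6, x = 12

1. x = (13*18 + 53) mod 72 = 71 (exactly as logged)
2. x = (13*71 + 53) mod 72 = 40 (exactly as logged)
3. x = (13*40 + 53) mod 72 = 69 (agrees with the record)
4. x = (13*69 + 53) mod 72 = 14 (no discrepancy)
5. x = (13*14 + 53) mod 72 = 19 (consistent with the record)
6. x = (13*19 + 53) mod 72 = 12 (this is not what the record shows)
Step 6 is the first one off; corrected, x = 12.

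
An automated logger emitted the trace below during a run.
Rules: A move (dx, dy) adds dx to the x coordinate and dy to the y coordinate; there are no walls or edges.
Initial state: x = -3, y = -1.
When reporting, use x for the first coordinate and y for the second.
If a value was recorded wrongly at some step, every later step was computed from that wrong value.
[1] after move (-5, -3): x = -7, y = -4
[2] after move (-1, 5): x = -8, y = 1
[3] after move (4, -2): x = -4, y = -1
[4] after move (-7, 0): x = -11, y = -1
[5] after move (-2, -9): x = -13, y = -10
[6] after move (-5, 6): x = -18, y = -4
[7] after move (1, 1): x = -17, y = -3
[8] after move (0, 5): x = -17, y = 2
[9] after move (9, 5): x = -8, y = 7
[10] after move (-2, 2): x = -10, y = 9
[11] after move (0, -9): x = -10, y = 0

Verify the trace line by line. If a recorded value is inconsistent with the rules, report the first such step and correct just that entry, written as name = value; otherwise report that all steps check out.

step 1, x = -8

Step 1: x = -3 + (-5) = -8, y = -1 + (-3) = -4 — first mismatch against the trace.
Conclusion: step 1 carries the first error; the entry should be x = -8.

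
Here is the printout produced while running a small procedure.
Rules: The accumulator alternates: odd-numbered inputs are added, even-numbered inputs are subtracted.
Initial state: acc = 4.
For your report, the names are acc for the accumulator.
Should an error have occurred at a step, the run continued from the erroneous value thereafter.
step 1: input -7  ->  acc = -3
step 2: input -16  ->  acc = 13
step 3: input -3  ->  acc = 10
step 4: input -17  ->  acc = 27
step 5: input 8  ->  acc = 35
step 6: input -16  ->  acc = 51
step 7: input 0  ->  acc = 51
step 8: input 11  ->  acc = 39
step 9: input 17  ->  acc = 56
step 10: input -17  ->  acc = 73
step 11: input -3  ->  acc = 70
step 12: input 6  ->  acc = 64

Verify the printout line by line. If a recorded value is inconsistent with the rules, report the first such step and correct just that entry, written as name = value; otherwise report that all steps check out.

Recomputing the run from the initial state:
step 1: acc = -3
step 2: acc = 13
step 3: acc = 10
step 4: acc = 27
step 5: acc = 35
step 6: acc = 51
step 7: acc = 51
step 8: acc = 40
step 9: acc = 57
step 10: acc = 74
step 11: acc = 71
step 12: acc = 65
The first disagreement with the printout is at step 8, where the value should be acc = 40.

step 8, acc = 40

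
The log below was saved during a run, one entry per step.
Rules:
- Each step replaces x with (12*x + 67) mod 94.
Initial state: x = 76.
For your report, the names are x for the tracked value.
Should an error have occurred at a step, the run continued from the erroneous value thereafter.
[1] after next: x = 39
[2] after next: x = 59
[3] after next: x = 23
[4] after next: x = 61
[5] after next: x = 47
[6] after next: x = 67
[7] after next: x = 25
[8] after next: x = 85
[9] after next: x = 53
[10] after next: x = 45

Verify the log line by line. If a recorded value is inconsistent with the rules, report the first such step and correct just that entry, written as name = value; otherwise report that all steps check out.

Recomputing the run from the initial state:
step 1: x = 39
step 2: x = 65
step 3: x = 1
step 4: x = 79
step 5: x = 75
step 6: x = 27
step 7: x = 15
step 8: x = 59
step 9: x = 23
step 10: x = 61
The first disagreement with the log is at step 2, where the value should be x = 65.

step 2, x = 65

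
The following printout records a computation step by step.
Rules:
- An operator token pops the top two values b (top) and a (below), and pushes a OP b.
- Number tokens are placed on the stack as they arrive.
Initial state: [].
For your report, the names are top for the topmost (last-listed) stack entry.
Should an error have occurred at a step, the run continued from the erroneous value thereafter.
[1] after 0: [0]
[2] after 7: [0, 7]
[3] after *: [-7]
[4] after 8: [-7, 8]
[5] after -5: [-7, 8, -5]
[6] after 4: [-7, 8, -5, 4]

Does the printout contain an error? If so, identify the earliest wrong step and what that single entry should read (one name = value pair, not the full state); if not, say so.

1. push 0: top = 0 (verified)
2. push 7: top = 7 (no discrepancy)
3. 0 * 7 = 0 (this is not what the printout shows)
Conclusion: step 3 carries the first error; the entry should be top = 0.

step 3, top = 0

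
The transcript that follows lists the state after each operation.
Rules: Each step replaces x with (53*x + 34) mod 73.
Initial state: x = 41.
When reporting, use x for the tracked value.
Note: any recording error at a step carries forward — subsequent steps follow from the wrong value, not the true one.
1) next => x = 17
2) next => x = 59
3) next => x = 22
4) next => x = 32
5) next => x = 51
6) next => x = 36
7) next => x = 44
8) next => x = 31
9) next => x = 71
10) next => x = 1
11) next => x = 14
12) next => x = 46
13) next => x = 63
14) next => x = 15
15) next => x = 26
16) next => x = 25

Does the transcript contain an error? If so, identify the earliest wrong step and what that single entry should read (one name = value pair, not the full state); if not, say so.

1. x = (53*41 + 34) mod 73 = 17 (same as recorded)
2. x = (53*17 + 34) mod 73 = 59 (same as recorded)
3. x = (53*59 + 34) mod 73 = 22 (no discrepancy)
4. x = (53*22 + 34) mod 73 = 32 (confirmed correct)
5. x = (53*32 + 34) mod 73 = 51 (checks out)
6. x = (53*51 + 34) mod 73 = 36 (checks out)
7. x = (53*36 + 34) mod 73 = 44 (matches)
8. x = (53*44 + 34) mod 73 = 30 (not what was recorded)
The audit stops at step 8: the recorded entry is wrong and should be x = 30.

step 8, x = 30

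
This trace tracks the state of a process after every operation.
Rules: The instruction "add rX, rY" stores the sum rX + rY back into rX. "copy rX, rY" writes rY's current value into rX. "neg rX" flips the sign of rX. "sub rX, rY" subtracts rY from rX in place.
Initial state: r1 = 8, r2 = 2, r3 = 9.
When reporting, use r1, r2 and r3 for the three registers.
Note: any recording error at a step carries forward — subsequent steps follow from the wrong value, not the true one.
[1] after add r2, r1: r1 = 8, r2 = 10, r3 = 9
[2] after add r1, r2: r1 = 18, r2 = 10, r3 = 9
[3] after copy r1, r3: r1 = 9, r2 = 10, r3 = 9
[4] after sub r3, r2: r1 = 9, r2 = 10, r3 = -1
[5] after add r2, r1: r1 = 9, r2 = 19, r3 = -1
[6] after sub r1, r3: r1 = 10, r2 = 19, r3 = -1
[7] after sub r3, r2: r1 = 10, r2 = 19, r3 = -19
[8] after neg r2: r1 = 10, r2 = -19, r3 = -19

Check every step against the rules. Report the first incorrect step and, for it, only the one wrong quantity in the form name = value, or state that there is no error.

step 7, r3 = -20

Recomputing the run from the initial state:
step 1: r1 = 8, r2 = 10, r3 = 9
step 2: r1 = 18, r2 = 10, r3 = 9
step 3: r1 = 9, r2 = 10, r3 = 9
step 4: r1 = 9, r2 = 10, r3 = -1
step 5: r1 = 9, r2 = 19, r3 = -1
step 6: r1 = 10, r2 = 19, r3 = -1
step 7: r1 = 10, r2 = 19, r3 = -20
step 8: r1 = 10, r2 = -19, r3 = -20
The first disagreement with the trace is at step 7, where the value should be r3 = -20.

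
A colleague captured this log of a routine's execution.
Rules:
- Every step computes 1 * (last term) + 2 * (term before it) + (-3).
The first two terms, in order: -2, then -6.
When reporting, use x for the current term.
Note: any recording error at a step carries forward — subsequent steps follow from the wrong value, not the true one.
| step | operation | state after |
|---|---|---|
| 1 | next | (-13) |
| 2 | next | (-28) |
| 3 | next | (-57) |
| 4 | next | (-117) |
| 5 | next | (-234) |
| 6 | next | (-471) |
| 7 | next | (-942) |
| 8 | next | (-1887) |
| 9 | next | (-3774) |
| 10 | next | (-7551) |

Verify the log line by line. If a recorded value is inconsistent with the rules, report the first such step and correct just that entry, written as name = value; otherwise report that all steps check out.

Recomputing the run from the initial state:
step 1: x = -13
step 2: x = -28
step 3: x = -57
step 4: x = -116
step 5: x = -233
step 6: x = -468
step 7: x = -937
step 8: x = -1876
step 9: x = -3753
step 10: x = -7508
The first disagreement with the log is at step 4, where the value should be x = -116.

step 4, x = -116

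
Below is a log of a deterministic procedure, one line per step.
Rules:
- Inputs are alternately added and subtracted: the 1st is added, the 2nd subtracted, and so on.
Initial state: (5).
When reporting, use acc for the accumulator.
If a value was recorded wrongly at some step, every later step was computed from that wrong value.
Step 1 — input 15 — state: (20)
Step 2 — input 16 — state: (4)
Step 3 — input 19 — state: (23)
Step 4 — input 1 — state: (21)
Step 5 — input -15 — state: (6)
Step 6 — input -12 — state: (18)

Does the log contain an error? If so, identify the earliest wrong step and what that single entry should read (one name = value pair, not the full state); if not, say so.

step 1: acc = 5 + 15 = 20 -> consistent with the log
step 2: acc = 20 - 16 = 4 -> exactly as logged
step 3: acc = 4 + 19 = 23 -> exactly as logged
step 4: acc = 23 - 1 = 22 -> the recorded entry deviates here
The earliest wrong entry is at step 4: it should read acc = 22.

step 4, acc = 22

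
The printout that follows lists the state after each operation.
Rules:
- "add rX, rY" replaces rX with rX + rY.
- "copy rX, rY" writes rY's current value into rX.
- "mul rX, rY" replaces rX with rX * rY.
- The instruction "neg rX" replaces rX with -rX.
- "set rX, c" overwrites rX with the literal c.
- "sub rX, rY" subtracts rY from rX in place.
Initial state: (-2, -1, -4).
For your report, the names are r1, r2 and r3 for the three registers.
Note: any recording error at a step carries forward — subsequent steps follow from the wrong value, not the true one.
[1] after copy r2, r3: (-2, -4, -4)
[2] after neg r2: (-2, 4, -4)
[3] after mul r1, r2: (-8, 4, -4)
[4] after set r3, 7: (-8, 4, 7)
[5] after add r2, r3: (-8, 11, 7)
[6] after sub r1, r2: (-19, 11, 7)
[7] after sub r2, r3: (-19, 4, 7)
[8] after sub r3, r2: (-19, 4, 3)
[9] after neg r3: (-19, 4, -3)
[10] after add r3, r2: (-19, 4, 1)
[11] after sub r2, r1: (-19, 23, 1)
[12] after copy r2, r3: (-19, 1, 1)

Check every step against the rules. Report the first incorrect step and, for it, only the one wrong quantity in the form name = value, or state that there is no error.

1. r2 = -4 (confirmed correct)
2. r2 = -(-4) = 4 (exactly as logged)
3. r1 = -2 * 4 = -8 (confirmed correct)
4. r3 = 7 (consistent with the printout)
5. r2 = 4 + 7 = 11 (agrees with the printout)
6. r1 = -8 - 11 = -19 (same as recorded)
7. r2 = 11 - 7 = 4 (no discrepancy)
8. r3 = 7 - 4 = 3 (confirmed correct)
9. r3 = -(3) = -3 (matches)
10. r3 = -3 + 4 = 1 (same as recorded)
11. r2 = 4 - -19 = 23 (no discrepancy)
12. r2 = 1 (exactly as logged)
No step deviates from the rules.

no error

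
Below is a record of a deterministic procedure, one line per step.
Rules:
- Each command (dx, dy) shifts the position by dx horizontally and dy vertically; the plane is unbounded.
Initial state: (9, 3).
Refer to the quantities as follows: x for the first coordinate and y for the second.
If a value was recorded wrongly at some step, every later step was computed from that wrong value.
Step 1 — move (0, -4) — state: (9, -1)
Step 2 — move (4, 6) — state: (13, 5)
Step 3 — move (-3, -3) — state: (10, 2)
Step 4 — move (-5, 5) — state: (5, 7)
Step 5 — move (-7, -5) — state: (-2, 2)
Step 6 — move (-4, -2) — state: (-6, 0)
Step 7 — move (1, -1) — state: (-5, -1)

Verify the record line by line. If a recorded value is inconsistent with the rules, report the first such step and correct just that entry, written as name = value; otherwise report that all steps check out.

Recomputing the run from the initial state:
step 1: x = 9, y = -1
step 2: x = 13, y = 5
step 3: x = 10, y = 2
step 4: x = 5, y = 7
step 5: x = -2, y = 2
step 6: x = -6, y = 0
step 7: x = -5, y = -1
This matches the record at every step.

no error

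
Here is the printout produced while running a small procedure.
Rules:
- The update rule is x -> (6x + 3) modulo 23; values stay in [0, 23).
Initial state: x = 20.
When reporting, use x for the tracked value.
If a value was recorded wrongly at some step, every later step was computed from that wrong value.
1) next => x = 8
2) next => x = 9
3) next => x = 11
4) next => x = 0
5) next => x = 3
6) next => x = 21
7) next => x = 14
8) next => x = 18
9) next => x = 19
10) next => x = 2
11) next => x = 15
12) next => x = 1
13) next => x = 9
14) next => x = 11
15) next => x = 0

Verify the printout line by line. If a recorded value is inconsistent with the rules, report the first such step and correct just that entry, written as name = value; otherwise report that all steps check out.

step 2, x = 5

step 1: x = (6*20 + 3) mod 23 = 8 -> agrees with the printout
step 2: x = (6*8 + 3) mod 23 = 5 -> a discrepancy with the printout
First deviation found at step 2; the corrected entry is x = 5.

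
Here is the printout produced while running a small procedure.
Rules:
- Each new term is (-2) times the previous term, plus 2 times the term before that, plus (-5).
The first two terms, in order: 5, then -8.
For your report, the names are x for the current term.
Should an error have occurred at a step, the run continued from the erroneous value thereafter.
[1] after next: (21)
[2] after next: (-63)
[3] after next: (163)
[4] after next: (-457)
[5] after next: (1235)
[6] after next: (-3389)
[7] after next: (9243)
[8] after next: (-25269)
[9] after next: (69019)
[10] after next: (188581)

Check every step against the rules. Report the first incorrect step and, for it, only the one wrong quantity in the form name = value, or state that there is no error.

step 1: x = -2*(-8) + (2)*(5) + (-5) = 21 -> in agreement
step 2: x = -2*(21) + (2)*(-8) + (-5) = -63 -> no discrepancy
step 3: x = -2*(-63) + (2)*(21) + (-5) = 163 -> agrees with the printout
step 4: x = -2*(163) + (2)*(-63) + (-5) = -457 -> verified
step 5: x = -2*(-457) + (2)*(163) + (-5) = 1235 -> consistent with the printout
step 6: x = -2*(1235) + (2)*(-457) + (-5) = -3389 -> exactly as logged
step 7: x = -2*(-3389) + (2)*(1235) + (-5) = 9243 -> same as recorded
step 8: x = -2*(9243) + (2)*(-3389) + (-5) = -25269 -> no discrepancy
step 9: x = -2*(-25269) + (2)*(9243) + (-5) = 69019 -> checks out
step 10: x = -2*(69019) + (2)*(-25269) + (-5) = -188581 -> this is not what the printout shows
First deviation found at step 10; the corrected entry is x = -188581.

step 10, x = -188581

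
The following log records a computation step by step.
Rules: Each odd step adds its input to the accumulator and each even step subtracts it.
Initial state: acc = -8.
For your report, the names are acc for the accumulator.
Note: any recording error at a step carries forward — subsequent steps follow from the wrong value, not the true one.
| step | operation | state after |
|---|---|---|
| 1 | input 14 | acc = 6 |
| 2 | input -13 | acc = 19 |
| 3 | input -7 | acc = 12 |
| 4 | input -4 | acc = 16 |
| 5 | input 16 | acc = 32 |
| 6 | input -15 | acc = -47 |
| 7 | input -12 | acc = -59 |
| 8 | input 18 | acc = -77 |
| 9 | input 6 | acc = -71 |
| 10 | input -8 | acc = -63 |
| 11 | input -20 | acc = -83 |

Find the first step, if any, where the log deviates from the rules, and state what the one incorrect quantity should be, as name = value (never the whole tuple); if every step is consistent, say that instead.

step 1: acc = -8 + 14 = 6 -> agrees with the log
step 2: acc = 6 - -13 = 19 -> verified
step 3: acc = 19 + -7 = 12 -> verified
step 4: acc = 12 - -4 = 16 -> in agreement
step 5: acc = 16 + 16 = 32 -> same as recorded
step 6: acc = 32 - -15 = 47 -> a discrepancy with the log
Conclusion: step 6 carries the first error; the entry should be acc = 47.

step 6, acc = 47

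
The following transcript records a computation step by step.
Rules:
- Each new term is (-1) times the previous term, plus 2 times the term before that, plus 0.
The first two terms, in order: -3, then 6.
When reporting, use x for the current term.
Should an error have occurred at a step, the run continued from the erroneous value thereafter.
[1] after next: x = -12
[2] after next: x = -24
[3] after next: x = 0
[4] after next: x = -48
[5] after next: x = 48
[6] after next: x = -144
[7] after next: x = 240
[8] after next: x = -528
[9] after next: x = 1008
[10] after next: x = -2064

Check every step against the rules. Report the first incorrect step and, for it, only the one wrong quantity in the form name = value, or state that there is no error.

step 2, x = 24

Recomputing the run from the initial state:
step 1: x = -12
step 2: x = 24
step 3: x = -48
step 4: x = 96
step 5: x = -192
step 6: x = 384
step 7: x = -768
step 8: x = 1536
step 9: x = -3072
step 10: x = 6144
The first disagreement with the transcript is at step 2, where the value should be x = 24.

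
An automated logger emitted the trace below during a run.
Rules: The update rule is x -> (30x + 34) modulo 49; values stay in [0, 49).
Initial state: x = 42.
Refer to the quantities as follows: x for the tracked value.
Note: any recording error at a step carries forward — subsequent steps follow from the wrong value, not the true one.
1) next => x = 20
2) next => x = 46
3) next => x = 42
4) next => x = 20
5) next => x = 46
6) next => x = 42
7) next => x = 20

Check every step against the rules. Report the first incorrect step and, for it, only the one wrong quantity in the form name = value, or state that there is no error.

no error

Step 1: x = (30*42 + 34) mod 49 = 20 — in agreement.
Step 2: x = (30*20 + 34) mod 49 = 46 — confirmed correct.
Step 3: x = (30*46 + 34) mod 49 = 42 — agrees with the trace.
Step 4: x = (30*42 + 34) mod 49 = 20 — exactly as logged.
Step 5: x = (30*20 + 34) mod 49 = 46 — same as recorded.
Step 6: x = (30*46 + 34) mod 49 = 42 — exactly as logged.
Step 7: x = (30*42 + 34) mod 49 = 20 — consistent with the trace.
All steps check out; nothing to correct.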